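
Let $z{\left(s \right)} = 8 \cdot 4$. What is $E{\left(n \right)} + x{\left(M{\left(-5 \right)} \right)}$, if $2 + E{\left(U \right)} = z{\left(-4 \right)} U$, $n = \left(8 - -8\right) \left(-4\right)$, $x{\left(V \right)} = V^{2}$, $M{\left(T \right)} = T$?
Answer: $-2025$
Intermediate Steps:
$z{\left(s \right)} = 32$
$n = -64$ ($n = \left(8 + 8\right) \left(-4\right) = 16 \left(-4\right) = -64$)
$E{\left(U \right)} = -2 + 32 U$
$E{\left(n \right)} + x{\left(M{\left(-5 \right)} \right)} = \left(-2 + 32 \left(-64\right)\right) + \left(-5\right)^{2} = \left(-2 - 2048\right) + 25 = -2050 + 25 = -2025$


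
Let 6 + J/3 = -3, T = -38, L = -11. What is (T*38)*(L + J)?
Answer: 54872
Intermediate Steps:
J = -27 (J = -18 + 3*(-3) = -18 - 9 = -27)
(T*38)*(L + J) = (-38*38)*(-11 - 27) = -1444*(-38) = 54872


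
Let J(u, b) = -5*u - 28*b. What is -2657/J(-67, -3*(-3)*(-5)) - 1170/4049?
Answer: -12624343/6458155 ≈ -1.9548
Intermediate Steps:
J(u, b) = -28*b - 5*u
-2657/J(-67, -3*(-3)*(-5)) - 1170/4049 = -2657/(-28*(-3*(-3))*(-5) - 5*(-67)) - 1170/4049 = -2657/(-252*(-5) + 335) - 1170*1/4049 = -2657/(-28*(-45) + 335) - 1170/4049 = -2657/(1260 + 335) - 1170/4049 = -2657/1595 - 1170/4049 = -12624343/6458155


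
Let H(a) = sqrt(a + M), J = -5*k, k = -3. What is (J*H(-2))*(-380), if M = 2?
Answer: 0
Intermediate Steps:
J = 15 (J = -5*(-3) = 15)
H(a) = sqrt(2 + a) (H(a) = sqrt(a + 2) = sqrt(2 + a))
(J*H(-2))*(-380) = (15*sqrt(2 - 2))*(-380) = (15*sqrt(0))*(-380) = (15*0)*(-380) = 0*(-380) = 0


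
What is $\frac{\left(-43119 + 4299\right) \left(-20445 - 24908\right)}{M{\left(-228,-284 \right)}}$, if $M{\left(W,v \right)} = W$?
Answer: $-7721945$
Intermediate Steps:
$\frac{\left(-43119 + 4299\right) \left(-20445 - 24908\right)}{M{\left(-228,-284 \right)}} = \frac{\left(-43119 + 4299\right) \left(-20445 - 24908\right)}{-228} = \left(-38820\right) \left(-45353\right) \left(- \frac{1}{228}\right) = 1760603460 \left(- \frac{1}{228}\right) = -7721945$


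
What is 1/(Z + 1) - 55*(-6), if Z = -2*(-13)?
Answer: 8911/27 ≈ 330.04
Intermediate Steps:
Z = 26
1/(Z + 1) - 55*(-6) = 1/(26 + 1) - 55*(-6) = 1/27 + 330 = 8911/27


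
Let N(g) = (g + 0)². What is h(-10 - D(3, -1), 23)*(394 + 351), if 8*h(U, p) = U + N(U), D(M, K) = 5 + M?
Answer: 113985/4 ≈ 28496.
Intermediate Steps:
N(g) = g²
h(U, p) = U/8 + U²/8 (h(U, p) = (U + U²)/8 = U/8 + U²/8)
h(-10 - D(3, -1), 23)*(394 + 351) = ((-10 - (5 + 3))*(1 + (-10 - (5 + 3)))/8)*(394 + 351) = ((-10 - 1*8)*(1 + (-10 - 1*8))/8)*745 = ((-10 - 8)*(1 + (-10 - 8))/8)*745 = ((⅛)*(-18)*(1 - 18))*745 = ((⅛)*(-18)*(-17))*745 = (153/4)*745 = 113985/4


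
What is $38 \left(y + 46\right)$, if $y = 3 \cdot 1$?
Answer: $1862$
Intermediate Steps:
$y = 3$
$38 \left(y + 46\right) = 38 \left(3 + 46\right) = 38 \cdot 49 = 1862$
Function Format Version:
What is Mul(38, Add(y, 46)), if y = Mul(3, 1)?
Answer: 1862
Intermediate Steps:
y = 3
Mul(38, Add(y, 46)) = Mul(38, Add(3, 46)) = Mul(38, 49) = 1862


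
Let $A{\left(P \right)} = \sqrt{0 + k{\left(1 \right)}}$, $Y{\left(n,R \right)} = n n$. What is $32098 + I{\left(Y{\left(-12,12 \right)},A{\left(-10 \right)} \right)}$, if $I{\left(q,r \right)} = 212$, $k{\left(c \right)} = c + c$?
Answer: $32310$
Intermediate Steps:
$k{\left(c \right)} = 2 c$
$Y{\left(n,R \right)} = n^{2}$
$A{\left(P \right)} = \sqrt{2}$ ($A{\left(P \right)} = \sqrt{0 + 2 \cdot 1} = \sqrt{0 + 2} = \sqrt{2}$)
$32098 + I{\left(Y{\left(-12,12 \right)},A{\left(-10 \right)} \right)} = 32098 + 212 = 32310$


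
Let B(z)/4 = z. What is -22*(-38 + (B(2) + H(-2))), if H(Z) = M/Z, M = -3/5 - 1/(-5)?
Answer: 3278/5 ≈ 655.60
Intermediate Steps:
M = -⅖ (M = -3*⅕ - 1*(-⅕) = -⅗ + ⅕ = -⅖ ≈ -0.40000)
H(Z) = -2/(5*Z)
B(z) = 4*z
-22*(-38 + (B(2) + H(-2))) = -22*(-38 + (4*2 - ⅖/(-2))) = -22*(-38 + (8 - ⅖*(-½))) = -22*(-38 + (8 + ⅕)) = -22*(-38 + 41/5) = -22*(-149/5) = 3278/5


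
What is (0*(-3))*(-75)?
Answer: 0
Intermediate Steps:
(0*(-3))*(-75) = 0*(-75) = 0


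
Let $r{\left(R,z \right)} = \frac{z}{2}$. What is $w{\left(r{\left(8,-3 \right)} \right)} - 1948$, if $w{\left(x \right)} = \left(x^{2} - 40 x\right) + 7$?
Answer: $- \frac{7515}{4} \approx -1878.8$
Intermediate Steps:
$r{\left(R,z \right)} = \frac{z}{2}$ ($r{\left(R,z \right)} = z \frac{1}{2} = \frac{z}{2}$)
$w{\left(x \right)} = 7 + x^{2} - 40 x$
$w{\left(r{\left(8,-3 \right)} \right)} - 1948 = \left(7 + \left(\frac{1}{2} \left(-3\right)\right)^{2} - 40 \cdot \frac{1}{2} \left(-3\right)\right) - 1948 = \left(7 + \left(- \frac{3}{2}\right)^{2} - -60\right) - 1948 = \left(7 + \frac{9}{4} + 60\right) - 1948 = \frac{277}{4} - 1948 = - \frac{7515}{4}$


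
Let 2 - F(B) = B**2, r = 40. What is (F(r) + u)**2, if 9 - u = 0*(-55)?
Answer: 2524921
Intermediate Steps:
u = 9 (u = 9 - 0*(-55) = 9 - 1*0 = 9 + 0 = 9)
F(B) = 2 - B**2
(F(r) + u)**2 = ((2 - 1*40**2) + 9)**2 = ((2 - 1*1600) + 9)**2 = ((2 - 1600) + 9)**2 = (-1598 + 9)**2 = (-1589)**2 = 2524921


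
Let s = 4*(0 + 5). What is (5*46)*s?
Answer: 4600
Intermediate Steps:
s = 20 (s = 4*5 = 20)
(5*46)*s = (5*46)*20 = 230*20 = 4600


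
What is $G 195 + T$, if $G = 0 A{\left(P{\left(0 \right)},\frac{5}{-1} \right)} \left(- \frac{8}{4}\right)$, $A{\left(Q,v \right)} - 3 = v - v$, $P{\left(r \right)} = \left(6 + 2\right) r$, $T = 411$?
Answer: $411$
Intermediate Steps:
$P{\left(r \right)} = 8 r$
$A{\left(Q,v \right)} = 3$ ($A{\left(Q,v \right)} = 3 + \left(v - v\right) = 3 + 0 = 3$)
$G = 0$ ($G = 0 \cdot 3 \left(- \frac{8}{4}\right) = 0 \left(\left(-8\right) \frac{1}{4}\right) = 0 \left(-2\right) = 0$)
$G 195 + T = 0 \cdot 195 + 411 = 0 + 411 = 411$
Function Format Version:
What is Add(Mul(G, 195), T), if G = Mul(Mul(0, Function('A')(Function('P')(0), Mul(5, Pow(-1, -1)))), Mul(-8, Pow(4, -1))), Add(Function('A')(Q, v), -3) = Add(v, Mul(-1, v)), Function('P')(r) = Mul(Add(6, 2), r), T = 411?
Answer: 411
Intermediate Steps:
Function('P')(r) = Mul(8, r)
Function('A')(Q, v) = 3 (Function('A')(Q, v) = Add(3, Add(v, Mul(-1, v))) = Add(3, 0) = 3)
G = 0 (G = Mul(Mul(0, 3), Mul(-8, Pow(4, -1))) = Mul(0, Mul(-8, Rational(1, 4))) = Mul(0, -2) = 0)
Add(Mul(G, 195), T) = Add(Mul(0, 195), 411) = Add(0, 411) = 411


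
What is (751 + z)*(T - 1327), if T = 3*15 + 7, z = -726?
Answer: -31875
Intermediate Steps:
T = 52 (T = 45 + 7 = 52)
(751 + z)*(T - 1327) = (751 - 726)*(52 - 1327) = 25*(-1275) = -31875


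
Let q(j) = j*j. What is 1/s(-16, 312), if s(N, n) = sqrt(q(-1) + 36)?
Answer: sqrt(37)/37 ≈ 0.16440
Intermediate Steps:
q(j) = j**2
s(N, n) = sqrt(37) (s(N, n) = sqrt((-1)**2 + 36) = sqrt(1 + 36) = sqrt(37))
1/s(-16, 312) = 1/(sqrt(37)) = sqrt(37)/37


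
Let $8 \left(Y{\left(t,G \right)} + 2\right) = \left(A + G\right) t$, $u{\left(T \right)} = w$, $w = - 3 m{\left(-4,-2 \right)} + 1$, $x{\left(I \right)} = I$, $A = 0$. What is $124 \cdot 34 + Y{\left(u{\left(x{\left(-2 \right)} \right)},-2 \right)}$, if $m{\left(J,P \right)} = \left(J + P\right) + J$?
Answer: $\frac{16825}{4} \approx 4206.3$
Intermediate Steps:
$m{\left(J,P \right)} = P + 2 J$
$w = 31$ ($w = - 3 \left(-2 + 2 \left(-4\right)\right) + 1 = - 3 \left(-2 - 8\right) + 1 = \left(-3\right) \left(-10\right) + 1 = 30 + 1 = 31$)
$u{\left(T \right)} = 31$
$Y{\left(t,G \right)} = -2 + \frac{G t}{8}$ ($Y{\left(t,G \right)} = -2 + \frac{\left(0 + G\right) t}{8} = -2 + \frac{G t}{8}$)
$124 \cdot 34 + Y{\left(u{\left(x{\left(-2 \right)} \right)},-2 \right)} = 124 \cdot 34 + \left(-2 + \frac{1}{8} \left(-2\right) 31\right) = 4216 - \frac{39}{4} = \frac{16825}{4}$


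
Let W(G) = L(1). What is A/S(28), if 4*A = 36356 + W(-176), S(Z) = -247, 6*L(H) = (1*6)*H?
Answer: -36357/988 ≈ -36.799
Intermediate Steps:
L(H) = H (L(H) = ((1*6)*H)/6 = (6*H)/6 = H)
W(G) = 1
A = 36357/4 (A = (36356 + 1)/4 = (¼)*36357 = 36357/4 ≈ 9089.3)
A/S(28) = (36357/4)/(-247) = (36357/4)*(-1/247) = -36357/988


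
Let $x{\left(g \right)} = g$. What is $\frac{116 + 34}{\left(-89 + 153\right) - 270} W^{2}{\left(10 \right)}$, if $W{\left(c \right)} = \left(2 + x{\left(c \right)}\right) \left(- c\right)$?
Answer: $- \frac{1080000}{103} \approx -10485.0$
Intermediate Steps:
$W{\left(c \right)} = - c \left(2 + c\right)$ ($W{\left(c \right)} = \left(2 + c\right) \left(- c\right) = - c \left(2 + c\right)$)
$\frac{116 + 34}{\left(-89 + 153\right) - 270} W^{2}{\left(10 \right)} = \frac{116 + 34}{\left(-89 + 153\right) - 270} \left(\left(-1\right) 10 \left(2 + 10\right)\right)^{2} = \frac{150}{64 - 270} \left(\left(-1\right) 10 \cdot 12\right)^{2} = \frac{150}{-206} \left(-120\right)^{2} = 150 \left(- \frac{1}{206}\right) 14400 = \left(- \frac{75}{103}\right) 14400 = - \frac{1080000}{103}$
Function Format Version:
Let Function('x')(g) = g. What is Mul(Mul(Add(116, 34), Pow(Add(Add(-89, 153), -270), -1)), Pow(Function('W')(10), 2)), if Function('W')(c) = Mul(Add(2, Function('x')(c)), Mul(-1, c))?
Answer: Rational(-1080000, 103) ≈ -10485.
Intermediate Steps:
Function('W')(c) = Mul(-1, c, Add(2, c)) (Function('W')(c) = Mul(Add(2, c), Mul(-1, c)) = Mul(-1, c, Add(2, c)))
Mul(Mul(Add(116, 34), Pow(Add(Add(-89, 153), -270), -1)), Pow(Function('W')(10), 2)) = Mul(Mul(Add(116, 34), Pow(Add(Add(-89, 153), -270), -1)), Pow(Mul(-1, 10, Add(2, 10)), 2)) = Mul(Mul(150, Pow(Add(64, -270), -1)), Pow(Mul(-1, 10, 12), 2)) = Mul(Mul(150, Pow(-206, -1)), Pow(-120, 2)) = Mul(Mul(150, Rational(-1, 206)), 14400) = Mul(Rational(-75, 103), 14400) = Rational(-1080000, 103)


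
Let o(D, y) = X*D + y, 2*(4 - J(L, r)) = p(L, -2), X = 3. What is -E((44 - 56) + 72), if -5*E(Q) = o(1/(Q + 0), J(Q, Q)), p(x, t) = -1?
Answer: 91/100 ≈ 0.91000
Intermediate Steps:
J(L, r) = 9/2 (J(L, r) = 4 - ½*(-1) = 4 + ½ = 9/2)
o(D, y) = y + 3*D (o(D, y) = 3*D + y = y + 3*D)
E(Q) = -9/10 - 3/(5*Q) (E(Q) = -(9/2 + 3/(Q + 0))/5 = -(9/2 + 3/Q)/5 = -9/10 - 3/(5*Q))
-E((44 - 56) + 72) = -3*(-2 - 3*((44 - 56) + 72))/(10*((44 - 56) + 72)) = -3*(-2 - 3*(-12 + 72))/(10*(-12 + 72)) = -3*(-2 - 3*60)/(10*60) = -3*(-2 - 180)/(10*60) = -3*(-182)/(10*60) = -1*(-91/100) = 91/100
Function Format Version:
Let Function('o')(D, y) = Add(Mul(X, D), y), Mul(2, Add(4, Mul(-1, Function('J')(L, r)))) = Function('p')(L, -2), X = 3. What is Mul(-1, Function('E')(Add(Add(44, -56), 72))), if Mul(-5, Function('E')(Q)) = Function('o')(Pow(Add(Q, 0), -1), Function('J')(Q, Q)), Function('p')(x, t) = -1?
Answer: Rational(91, 100) ≈ 0.91000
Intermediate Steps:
Function('J')(L, r) = Rational(9, 2) (Function('J')(L, r) = Add(4, Mul(Rational(-1, 2), -1)) = Add(4, Rational(1, 2)) = Rational(9, 2))
Function('o')(D, y) = Add(y, Mul(3, D)) (Function('o')(D, y) = Add(Mul(3, D), y) = Add(y, Mul(3, D)))
Function('E')(Q) = Add(Rational(-9, 10), Mul(Rational(-3, 5), Pow(Q, -1))) (Function('E')(Q) = Mul(Rational(-1, 5), Add(Rational(9, 2), Mul(3, Pow(Add(Q, 0), -1)))) = Mul(Rational(-1, 5), Add(Rational(9, 2), Mul(3, Pow(Q, -1)))) = Add(Rational(-9, 10), Mul(Rational(-3, 5), Pow(Q, -1))))
Mul(-1, Function('E')(Add(Add(44, -56), 72))) = Mul(-1, Mul(Rational(3, 10), Pow(Add(Add(44, -56), 72), -1), Add(-2, Mul(-3, Add(Add(44, -56), 72))))) = Mul(-1, Mul(Rational(3, 10), Pow(Add(-12, 72), -1), Add(-2, Mul(-3, Add(-12, 72))))) = Mul(-1, Mul(Rational(3, 10), Pow(60, -1), Add(-2, Mul(-3, 60)))) = Mul(-1, Mul(Rational(3, 10), Rational(1, 60), Add(-2, -180))) = Mul(-1, Mul(Rational(3, 10), Rational(1, 60), -182)) = Mul(-1, Rational(-91, 100)) = Rational(91, 100)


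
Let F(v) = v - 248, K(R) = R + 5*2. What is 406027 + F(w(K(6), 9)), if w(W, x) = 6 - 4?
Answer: 405781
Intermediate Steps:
K(R) = 10 + R (K(R) = R + 10 = 10 + R)
w(W, x) = 2
F(v) = -248 + v
406027 + F(w(K(6), 9)) = 406027 + (-248 + 2) = 406027 - 246 = 405781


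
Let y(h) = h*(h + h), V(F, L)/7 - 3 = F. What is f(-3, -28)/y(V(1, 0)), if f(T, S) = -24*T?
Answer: 9/196 ≈ 0.045918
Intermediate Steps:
V(F, L) = 21 + 7*F
y(h) = 2*h² (y(h) = h*(2*h) = 2*h²)
f(-3, -28)/y(V(1, 0)) = (-24*(-3))/((2*(21 + 7*1)²)) = 72/((2*(21 + 7)²)) = 72/((2*28²)) = 72/((2*784)) = 72/1568 = 72*(1/1568) = 9/196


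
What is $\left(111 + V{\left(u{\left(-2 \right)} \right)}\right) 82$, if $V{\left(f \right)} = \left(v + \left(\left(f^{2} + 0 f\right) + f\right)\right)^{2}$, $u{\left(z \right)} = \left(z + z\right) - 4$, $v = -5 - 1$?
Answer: $214102$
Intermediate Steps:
$v = -6$ ($v = -5 - 1 = -6$)
$u{\left(z \right)} = -4 + 2 z$ ($u{\left(z \right)} = 2 z - 4 = -4 + 2 z$)
$V{\left(f \right)} = \left(-6 + f + f^{2}\right)^{2}$ ($V{\left(f \right)} = \left(-6 + \left(\left(f^{2} + 0 f\right) + f\right)\right)^{2} = \left(-6 + \left(\left(f^{2} + 0\right) + f\right)\right)^{2} = \left(-6 + \left(f^{2} + f\right)\right)^{2} = \left(-6 + \left(f + f^{2}\right)\right)^{2} = \left(-6 + f + f^{2}\right)^{2}$)
$\left(111 + V{\left(u{\left(-2 \right)} \right)}\right) 82 = \left(111 + \left(-6 + \left(-4 + 2 \left(-2\right)\right) + \left(-4 + 2 \left(-2\right)\right)^{2}\right)^{2}\right) 82 = \left(111 + \left(-6 - 8 + \left(-4 - 4\right)^{2}\right)^{2}\right) 82 = \left(111 + \left(-6 - 8 + \left(-8\right)^{2}\right)^{2}\right) 82 = \left(111 + \left(-6 - 8 + 64\right)^{2}\right) 82 = \left(111 + 50^{2}\right) 82 = \left(111 + 2500\right) 82 = 2611 \cdot 82 = 214102$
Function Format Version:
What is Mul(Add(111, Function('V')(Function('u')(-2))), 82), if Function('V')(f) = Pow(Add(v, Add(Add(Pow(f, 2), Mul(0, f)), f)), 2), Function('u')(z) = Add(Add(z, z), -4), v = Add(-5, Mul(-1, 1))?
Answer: 214102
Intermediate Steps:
v = -6 (v = Add(-5, -1) = -6)
Function('u')(z) = Add(-4, Mul(2, z)) (Function('u')(z) = Add(Mul(2, z), -4) = Add(-4, Mul(2, z)))
Function('V')(f) = Pow(Add(-6, f, Pow(f, 2)), 2) (Function('V')(f) = Pow(Add(-6, Add(Add(Pow(f, 2), Mul(0, f)), f)), 2) = Pow(Add(-6, Add(Add(Pow(f, 2), 0), f)), 2) = Pow(Add(-6, Add(Pow(f, 2), f)), 2) = Pow(Add(-6, Add(f, Pow(f, 2))), 2) = Pow(Add(-6, f, Pow(f, 2)), 2))
Mul(Add(111, Function('V')(Function('u')(-2))), 82) = Mul(Add(111, Pow(Add(-6, Add(-4, Mul(2, -2)), Pow(Add(-4, Mul(2, -2)), 2)), 2)), 82) = Mul(Add(111, Pow(Add(-6, Add(-4, -4), Pow(Add(-4, -4), 2)), 2)), 82) = Mul(Add(111, Pow(Add(-6, -8, Pow(-8, 2)), 2)), 82) = Mul(Add(111, Pow(Add(-6, -8, 64), 2)), 82) = Mul(Add(111, Pow(50, 2)), 82) = Mul(Add(111, 2500), 82) = Mul(2611, 82) = 214102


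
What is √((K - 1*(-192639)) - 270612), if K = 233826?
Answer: 3*√17317 ≈ 394.78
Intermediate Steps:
√((K - 1*(-192639)) - 270612) = √((233826 - 1*(-192639)) - 270612) = √((233826 + 192639) - 270612) = √(426465 - 270612) = √155853 = 3*√17317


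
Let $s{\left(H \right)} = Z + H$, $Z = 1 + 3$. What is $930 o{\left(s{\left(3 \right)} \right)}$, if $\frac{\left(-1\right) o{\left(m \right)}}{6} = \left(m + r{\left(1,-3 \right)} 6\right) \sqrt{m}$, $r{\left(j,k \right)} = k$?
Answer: $61380 \sqrt{7} \approx 1.624 \cdot 10^{5}$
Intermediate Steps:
$Z = 4$
$s{\left(H \right)} = 4 + H$
$o{\left(m \right)} = - 6 \sqrt{m} \left(-18 + m\right)$ ($o{\left(m \right)} = - 6 \left(m - 18\right) \sqrt{m} = - 6 \left(-18 + m\right) \sqrt{m} = - 6 \sqrt{m} \left(-18 + m\right)$)
$930 o{\left(s{\left(3 \right)} \right)} = 930 \cdot 6 \sqrt{4 + 3} \left(18 - \left(4 + 3\right)\right) = 930 \cdot 6 \sqrt{7} \left(18 - 7\right) = 930 \cdot 6 \sqrt{7} \cdot 11 = 930 \cdot 66 \sqrt{7} = 61380 \sqrt{7}$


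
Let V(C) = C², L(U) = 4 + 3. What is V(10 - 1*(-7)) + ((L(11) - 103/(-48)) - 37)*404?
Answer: -131569/12 ≈ -10964.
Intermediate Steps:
L(U) = 7
V(10 - 1*(-7)) + ((L(11) - 103/(-48)) - 37)*404 = (10 - 1*(-7))² + ((7 - 103/(-48)) - 37)*404 = (10 + 7)² + ((7 - 103*(-1/48)) - 37)*404 = 17² + ((7 + 103/48) - 37)*404 = 289 + (439/48 - 37)*404 = 289 - 1337/48*404 = 289 - 135037/12 = -131569/12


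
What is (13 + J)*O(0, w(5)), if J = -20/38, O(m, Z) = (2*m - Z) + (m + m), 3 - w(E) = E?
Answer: 474/19 ≈ 24.947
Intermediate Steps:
w(E) = 3 - E
O(m, Z) = -Z + 4*m (O(m, Z) = (-Z + 2*m) + 2*m = -Z + 4*m)
J = -10/19 (J = -20*1/38 = -10/19 ≈ -0.52632)
(13 + J)*O(0, w(5)) = (13 - 10/19)*(-(3 - 1*5) + 4*0) = 237*(-(3 - 5) + 0)/19 = 237*(-1*(-2) + 0)/19 = 237*(2 + 0)/19 = (237/19)*2 = 474/19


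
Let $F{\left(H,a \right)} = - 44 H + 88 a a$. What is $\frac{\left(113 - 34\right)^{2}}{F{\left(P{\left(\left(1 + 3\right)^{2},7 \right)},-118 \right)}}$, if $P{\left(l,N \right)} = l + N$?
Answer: $\frac{6241}{1224300} \approx 0.0050976$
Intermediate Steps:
$P{\left(l,N \right)} = N + l$
$F{\left(H,a \right)} = - 44 H + 88 a^{2}$
$\frac{\left(113 - 34\right)^{2}}{F{\left(P{\left(\left(1 + 3\right)^{2},7 \right)},-118 \right)}} = \frac{\left(113 - 34\right)^{2}}{- 44 \left(7 + \left(1 + 3\right)^{2}\right) + 88 \left(-118\right)^{2}} = \frac{79^{2}}{- 44 \left(7 + 4^{2}\right) + 88 \cdot 13924} = \frac{6241}{- 44 \left(7 + 16\right) + 1225312} = \frac{6241}{\left(-44\right) 23 + 1225312} = \frac{6241}{-1012 + 1225312} = \frac{6241}{1224300}$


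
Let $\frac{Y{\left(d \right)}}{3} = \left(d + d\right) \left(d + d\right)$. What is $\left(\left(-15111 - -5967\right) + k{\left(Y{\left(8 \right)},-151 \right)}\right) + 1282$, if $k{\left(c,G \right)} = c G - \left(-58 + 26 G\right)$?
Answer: $-119846$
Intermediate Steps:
$Y{\left(d \right)} = 12 d^{2}$ ($Y{\left(d \right)} = 3 \left(d + d\right) \left(d + d\right) = 3 \cdot 2 d 2 d = 3 \cdot 4 d^{2} = 12 d^{2}$)
$k{\left(c,G \right)} = 58 - 26 G + G c$ ($k{\left(c,G \right)} = G c - \left(-58 + 26 G\right) = 58 - 26 G + G c$)
$\left(\left(-15111 - -5967\right) + k{\left(Y{\left(8 \right)},-151 \right)}\right) + 1282 = \left(\left(-15111 - -5967\right) - \left(-3984 + 151 \cdot 12 \cdot 8^{2}\right)\right) + 1282 = \left(\left(-15111 + 5967\right) + \left(58 + 3926 - 151 \cdot 12 \cdot 64\right)\right) + 1282 = \left(-9144 + \left(58 + 3926 - 115968\right)\right) + 1282 = \left(-9144 - 111984\right) + 1282 = -121128 + 1282 = -119846$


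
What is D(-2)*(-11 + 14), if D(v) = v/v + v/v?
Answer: 6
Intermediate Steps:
D(v) = 2 (D(v) = 1 + 1 = 2)
D(-2)*(-11 + 14) = 2*(-11 + 14) = 2*3 = 6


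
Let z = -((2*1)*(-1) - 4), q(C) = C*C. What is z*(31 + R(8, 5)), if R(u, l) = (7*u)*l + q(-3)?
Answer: 1920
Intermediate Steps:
q(C) = C²
R(u, l) = 9 + 7*l*u (R(u, l) = (7*u)*l + (-3)² = 7*l*u + 9 = 9 + 7*l*u)
z = 6 (z = -(2*(-1) - 4) = -(-2 - 4) = -1*(-6) = 6)
z*(31 + R(8, 5)) = 6*(31 + (9 + 7*5*8)) = 6*(31 + (9 + 280)) = 6*(31 + 289) = 6*320 = 1920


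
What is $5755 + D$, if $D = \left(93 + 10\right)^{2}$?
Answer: $16364$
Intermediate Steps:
$D = 10609$ ($D = 103^{2} = 10609$)
$5755 + D = 5755 + 10609 = 16364$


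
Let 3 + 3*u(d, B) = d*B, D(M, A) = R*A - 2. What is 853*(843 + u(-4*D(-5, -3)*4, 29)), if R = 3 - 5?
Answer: 571510/3 ≈ 1.9050e+5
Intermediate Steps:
R = -2
D(M, A) = -2 - 2*A (D(M, A) = -2*A - 2 = -2 - 2*A)
u(d, B) = -1 + B*d/3 (u(d, B) = -1 + (d*B)/3 = -1 + (B*d)/3 = -1 + B*d/3)
853*(843 + u(-4*D(-5, -3)*4, 29)) = 853*(843 + (-1 + (⅓)*29*(-4*(-2 - 2*(-3))*4))) = 853*(843 + (-1 + (⅓)*29*(-4*(-2 + 6)*4))) = 853*(843 + (-1 + (⅓)*29*(-4*4*4))) = 853*(843 + (-1 + (⅓)*29*(-16*4))) = 853*(843 + (-1 + (⅓)*29*(-64))) = 853*(843 + (-1 - 1856/3)) = 853*(843 - 1859/3) = 853*(670/3) = 571510/3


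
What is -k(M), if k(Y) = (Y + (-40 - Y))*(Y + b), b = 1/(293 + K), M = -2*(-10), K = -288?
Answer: 808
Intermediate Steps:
M = 20
b = ⅕ (b = 1/(293 - 288) = 1/5 = ⅕ ≈ 0.20000)
k(Y) = -8 - 40*Y (k(Y) = (Y + (-40 - Y))*(Y + ⅕) = -40*(⅕ + Y) = -8 - 40*Y)
-k(M) = -(-8 - 40*20) = -(-8 - 800) = -1*(-808) = 808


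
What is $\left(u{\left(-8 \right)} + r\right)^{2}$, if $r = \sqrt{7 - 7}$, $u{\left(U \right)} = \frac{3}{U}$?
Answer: $\frac{9}{64} \approx 0.14063$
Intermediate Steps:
$r = 0$ ($r = \sqrt{0} = 0$)
$\left(u{\left(-8 \right)} + r\right)^{2} = \left(\frac{3}{-8} + 0\right)^{2} = \left(3 \left(- \frac{1}{8}\right) + 0\right)^{2} = \left(- \frac{3}{8} + 0\right)^{2} = \left(- \frac{3}{8}\right)^{2} = \frac{9}{64}$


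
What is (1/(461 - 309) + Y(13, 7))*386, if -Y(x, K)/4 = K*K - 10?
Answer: -4576223/76 ≈ -60213.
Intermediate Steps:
Y(x, K) = 40 - 4*K² (Y(x, K) = -4*(K*K - 10) = -4*(K² - 10) = -4*(-10 + K²) = 40 - 4*K²)
(1/(461 - 309) + Y(13, 7))*386 = (1/(461 - 309) + (40 - 4*7²))*386 = (1/152 + (40 - 4*49))*386 = (1/152 + (40 - 196))*386 = (1/152 - 156)*386 = -23711/152*386 = -4576223/76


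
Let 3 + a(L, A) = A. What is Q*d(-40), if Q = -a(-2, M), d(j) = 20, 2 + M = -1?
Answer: 120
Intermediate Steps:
M = -3 (M = -2 - 1 = -3)
a(L, A) = -3 + A
Q = 6 (Q = -(-3 - 3) = -1*(-6) = 6)
Q*d(-40) = 6*20 = 120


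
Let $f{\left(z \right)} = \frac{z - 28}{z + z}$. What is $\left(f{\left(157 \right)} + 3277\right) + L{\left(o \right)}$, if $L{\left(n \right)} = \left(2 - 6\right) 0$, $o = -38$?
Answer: $\frac{1029107}{314} \approx 3277.4$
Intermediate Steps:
$f{\left(z \right)} = \frac{-28 + z}{2 z}$
$L{\left(n \right)} = 0$ ($L{\left(n \right)} = \left(-4\right) 0 = 0$)
$\left(f{\left(157 \right)} + 3277\right) + L{\left(o \right)} = \left(\frac{-28 + 157}{2 \cdot 157} + 3277\right) + 0 = \left(\frac{1}{2} \cdot \frac{1}{157} \cdot 129 + 3277\right) + 0 = \left(\frac{129}{314} + 3277\right) + 0 = \frac{1029107}{314} + 0 = \frac{1029107}{314}$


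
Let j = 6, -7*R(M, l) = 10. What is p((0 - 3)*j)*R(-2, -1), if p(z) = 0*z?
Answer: 0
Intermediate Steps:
R(M, l) = -10/7 (R(M, l) = -⅐*10 = -10/7)
p(z) = 0
p((0 - 3)*j)*R(-2, -1) = 0*(-10/7) = 0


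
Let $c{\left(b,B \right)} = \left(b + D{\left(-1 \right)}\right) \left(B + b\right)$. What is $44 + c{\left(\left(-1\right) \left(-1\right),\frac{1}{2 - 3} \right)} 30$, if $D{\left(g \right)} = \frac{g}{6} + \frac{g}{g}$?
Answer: $44$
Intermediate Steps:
$D{\left(g \right)} = 1 + \frac{g}{6}$ ($D{\left(g \right)} = g \frac{1}{6} + 1 = \frac{g}{6} + 1 = 1 + \frac{g}{6}$)
$c{\left(b,B \right)} = \left(\frac{5}{6} + b\right) \left(B + b\right)$ ($c{\left(b,B \right)} = \left(b + \left(1 + \frac{1}{6} \left(-1\right)\right)\right) \left(B + b\right) = \left(b + \left(1 - \frac{1}{6}\right)\right) \left(B + b\right) = \left(b + \frac{5}{6}\right) \left(B + b\right) = \left(\frac{5}{6} + b\right) \left(B + b\right)$)
$44 + c{\left(\left(-1\right) \left(-1\right),\frac{1}{2 - 3} \right)} 30 = 44 + \left(\left(\left(-1\right) \left(-1\right)\right)^{2} + \frac{5}{6 \left(2 - 3\right)} + \frac{5 \left(\left(-1\right) \left(-1\right)\right)}{6} + \frac{\left(-1\right) \left(-1\right)}{2 - 3}\right) 30 = 44 + \left(1^{2} + \frac{5}{6 \left(-1\right)} + \frac{5}{6} \cdot 1 + \frac{1}{-1} \cdot 1\right) 30 = 44 + \left(1 + \frac{5}{6} \left(-1\right) + \frac{5}{6} - 1\right) 30 = 44 + \left(1 - \frac{5}{6} + \frac{5}{6} - 1\right) 30 = 44 + 0 \cdot 30 = 44 + 0 = 44$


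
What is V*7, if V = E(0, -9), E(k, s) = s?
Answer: -63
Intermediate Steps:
V = -9
V*7 = -9*7 = -63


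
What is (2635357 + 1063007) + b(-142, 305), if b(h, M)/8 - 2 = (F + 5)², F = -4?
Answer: 3698388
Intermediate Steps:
b(h, M) = 24 (b(h, M) = 16 + 8*(-4 + 5)² = 16 + 8*1² = 16 + 8*1 = 16 + 8 = 24)
(2635357 + 1063007) + b(-142, 305) = (2635357 + 1063007) + 24 = 3698364 + 24 = 3698388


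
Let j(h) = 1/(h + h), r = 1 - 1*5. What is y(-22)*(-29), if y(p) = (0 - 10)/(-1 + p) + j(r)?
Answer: -1653/184 ≈ -8.9837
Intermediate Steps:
r = -4 (r = 1 - 5 = -4)
j(h) = 1/(2*h)
y(p) = -1/8 - 10/(-1 + p) (y(p) = (0 - 10)/(-1 + p) + (1/2)/(-4) = -10/(-1 + p) + (1/2)*(-1/4) = -10/(-1 + p) - 1/8 = -1/8 - 10/(-1 + p))
y(-22)*(-29) = ((-79 - 1*(-22))/(8*(-1 - 22)))*(-29) = ((1/8)*(-79 + 22)/(-23))*(-29) = ((1/8)*(-1/23)*(-57))*(-29) = (57/184)*(-29) = -1653/184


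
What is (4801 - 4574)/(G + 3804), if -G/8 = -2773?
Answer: 227/25988 ≈ 0.0087348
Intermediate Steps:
G = 22184 (G = -8*(-2773) = 22184)
(4801 - 4574)/(G + 3804) = (4801 - 4574)/(22184 + 3804) = 227/25988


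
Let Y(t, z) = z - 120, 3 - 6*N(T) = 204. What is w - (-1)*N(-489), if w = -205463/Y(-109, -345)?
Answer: 379771/930 ≈ 408.36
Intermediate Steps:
N(T) = -67/2 (N(T) = ½ - ⅙*204 = ½ - 34 = -67/2)
Y(t, z) = -120 + z
w = 205463/465 (w = -205463/(-120 - 345) = -205463/(-465) = -205463*(-1/465) = 205463/465 ≈ 441.86)
w - (-1)*N(-489) = 205463/465 - (-1)*(-67)/2 = 205463/465 - 1*67/2 = 205463/465 - 67/2 = 379771/930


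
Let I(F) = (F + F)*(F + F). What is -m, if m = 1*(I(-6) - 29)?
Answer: -115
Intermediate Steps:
I(F) = 4*F**2 (I(F) = (2*F)*(2*F) = 4*F**2)
m = 115 (m = 1*(4*(-6)**2 - 29) = 1*(4*36 - 29) = 1*(144 - 29) = 1*115 = 115)
-m = -1*115 = -115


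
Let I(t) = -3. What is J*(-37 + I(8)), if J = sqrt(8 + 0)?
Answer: -80*sqrt(2) ≈ -113.14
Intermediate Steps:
J = 2*sqrt(2) (J = sqrt(8) = 2*sqrt(2) ≈ 2.8284)
J*(-37 + I(8)) = (2*sqrt(2))*(-37 - 3) = (2*sqrt(2))*(-40) = -80*sqrt(2)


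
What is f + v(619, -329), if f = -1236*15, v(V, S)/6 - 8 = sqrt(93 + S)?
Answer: -18492 + 12*I*sqrt(59) ≈ -18492.0 + 92.174*I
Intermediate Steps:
v(V, S) = 48 + 6*sqrt(93 + S)
f = -18540
f + v(619, -329) = -18540 + (48 + 6*sqrt(93 - 329)) = -18540 + (48 + 6*sqrt(-236)) = -18540 + (48 + 6*(2*I*sqrt(59))) = -18540 + (48 + 12*I*sqrt(59)) = -18492 + 12*I*sqrt(59)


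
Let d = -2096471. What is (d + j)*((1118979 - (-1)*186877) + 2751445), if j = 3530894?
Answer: 5819885872323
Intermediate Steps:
(d + j)*((1118979 - (-1)*186877) + 2751445) = (-2096471 + 3530894)*((1118979 - (-1)*186877) + 2751445) = 1434423*((1118979 - 1*(-186877)) + 2751445) = 1434423*((1118979 + 186877) + 2751445) = 1434423*(1305856 + 2751445) = 1434423*4057301 = 5819885872323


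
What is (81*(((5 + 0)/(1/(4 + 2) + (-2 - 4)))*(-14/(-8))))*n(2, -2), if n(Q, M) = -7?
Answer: 1701/2 ≈ 850.50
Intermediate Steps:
(81*(((5 + 0)/(1/(4 + 2) + (-2 - 4)))*(-14/(-8))))*n(2, -2) = (81*(((5 + 0)/(1/(4 + 2) + (-2 - 4)))*(-14/(-8))))*(-7) = (81*((5/(1/6 - 6))*(-14*(-⅛))))*(-7) = (81*((5/(⅙ - 6))*(7/4)))*(-7) = (81*((5/(-35/6))*(7/4)))*(-7) = (81*((5*(-6/35))*(7/4)))*(-7) = (81*(-6/7*7/4))*(-7) = (81*(-3/2))*(-7) = -243/2*(-7) = 1701/2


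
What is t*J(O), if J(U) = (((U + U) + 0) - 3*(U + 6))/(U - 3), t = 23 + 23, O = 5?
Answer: -529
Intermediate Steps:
t = 46
J(U) = (-18 - U)/(-3 + U) (J(U) = ((2*U + 0) - 3*(6 + U))/(-3 + U) = (2*U + (-18 - 3*U))/(-3 + U) = (-18 - U)/(-3 + U))
t*J(O) = 46*((-18 - 1*5)/(-3 + 5)) = 46*((-18 - 5)/2) = 46*((1/2)*(-23)) = 46*(-23/2) = -529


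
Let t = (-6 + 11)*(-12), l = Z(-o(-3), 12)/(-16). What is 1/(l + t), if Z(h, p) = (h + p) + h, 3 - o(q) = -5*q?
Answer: -4/249 ≈ -0.016064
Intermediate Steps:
o(q) = 3 + 5*q (o(q) = 3 - (-5)*q = 3 + 5*q)
Z(h, p) = p + 2*h
l = -9/4 (l = (12 + 2*(-(3 + 5*(-3))))/(-16) = (12 + 2*(-(3 - 15)))*(-1/16) = (12 + 2*(-1*(-12)))*(-1/16) = (12 + 2*12)*(-1/16) = (12 + 24)*(-1/16) = 36*(-1/16) = -9/4 ≈ -2.2500)
t = -60 (t = 5*(-12) = -60)
1/(l + t) = 1/(-9/4 - 60) = 1/(-249/4) = -4/249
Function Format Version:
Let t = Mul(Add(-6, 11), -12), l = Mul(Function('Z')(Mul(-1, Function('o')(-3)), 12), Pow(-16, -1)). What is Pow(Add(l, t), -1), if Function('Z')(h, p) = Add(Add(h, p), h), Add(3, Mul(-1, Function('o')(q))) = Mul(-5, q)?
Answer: Rational(-4, 249) ≈ -0.016064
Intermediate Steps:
Function('o')(q) = Add(3, Mul(5, q)) (Function('o')(q) = Add(3, Mul(-1, Mul(-5, q))) = Add(3, Mul(5, q)))
Function('Z')(h, p) = Add(p, Mul(2, h))
l = Rational(-9, 4) (l = Mul(Add(12, Mul(2, Mul(-1, Add(3, Mul(5, -3))))), Pow(-16, -1)) = Mul(Add(12, Mul(2, Mul(-1, Add(3, -15)))), Rational(-1, 16)) = Mul(Add(12, Mul(2, Mul(-1, -12))), Rational(-1, 16)) = Mul(Add(12, Mul(2, 12)), Rational(-1, 16)) = Mul(Add(12, 24), Rational(-1, 16)) = Mul(36, Rational(-1, 16)) = Rational(-9, 4) ≈ -2.2500)
t = -60 (t = Mul(5, -12) = -60)
Pow(Add(l, t), -1) = Pow(Add(Rational(-9, 4), -60), -1) = Pow(Rational(-249, 4), -1) = Rational(-4, 249)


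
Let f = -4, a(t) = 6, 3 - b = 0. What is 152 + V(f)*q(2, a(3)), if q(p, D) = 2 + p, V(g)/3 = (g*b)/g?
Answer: 188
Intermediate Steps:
b = 3 (b = 3 - 1*0 = 3 + 0 = 3)
V(g) = 9 (V(g) = 3*((g*3)/g) = 3*((3*g)/g) = 3*3 = 9)
152 + V(f)*q(2, a(3)) = 152 + 9*(2 + 2) = 152 + 9*4 = 152 + 36 = 188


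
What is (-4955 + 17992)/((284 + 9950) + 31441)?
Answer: 13037/41675 ≈ 0.31283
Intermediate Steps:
(-4955 + 17992)/((284 + 9950) + 31441) = 13037/(10234 + 31441) = 13037/41675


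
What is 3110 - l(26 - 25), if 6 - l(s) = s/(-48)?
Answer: 148991/48 ≈ 3104.0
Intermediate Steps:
l(s) = 6 + s/48 (l(s) = 6 - s/(-48) = 6 - s*(-1)/48 = 6 - (-1)*s/48 = 6 + s/48)
3110 - l(26 - 25) = 3110 - (6 + (26 - 25)/48) = 3110 - (6 + (1/48)*1) = 3110 - (6 + 1/48) = 3110 - 1*289/48 = 3110 - 289/48 = 148991/48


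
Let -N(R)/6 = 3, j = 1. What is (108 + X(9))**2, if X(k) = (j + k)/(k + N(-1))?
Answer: 925444/81 ≈ 11425.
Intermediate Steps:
N(R) = -18 (N(R) = -6*3 = -18)
X(k) = (1 + k)/(-18 + k) (X(k) = (1 + k)/(k - 18) = (1 + k)/(-18 + k))
(108 + X(9))**2 = (108 + (1 + 9)/(-18 + 9))**2 = (108 + 10/(-9))**2 = (108 - 1/9*10)**2 = (108 - 10/9)**2 = (962/9)**2 = 925444/81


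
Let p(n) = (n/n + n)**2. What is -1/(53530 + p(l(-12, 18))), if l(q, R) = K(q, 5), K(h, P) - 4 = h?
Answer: -1/53579 ≈ -1.8664e-5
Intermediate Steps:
K(h, P) = 4 + h
l(q, R) = 4 + q
p(n) = (1 + n)**2
-1/(53530 + p(l(-12, 18))) = -1/(53530 + (1 + (4 - 12))**2) = -1/(53530 + (1 - 8)**2) = -1/(53530 + (-7)**2) = -1/(53530 + 49) = -1/53579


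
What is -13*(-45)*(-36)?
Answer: -21060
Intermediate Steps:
-13*(-45)*(-36) = 585*(-36) = -21060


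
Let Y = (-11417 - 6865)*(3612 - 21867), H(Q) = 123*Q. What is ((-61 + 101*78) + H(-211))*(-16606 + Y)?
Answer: -6052369569344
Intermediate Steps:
Y = 333737910 (Y = -18282*(-18255) = 333737910)
((-61 + 101*78) + H(-211))*(-16606 + Y) = ((-61 + 101*78) + 123*(-211))*(-16606 + 333737910) = ((-61 + 7878) - 25953)*333721304 = (7817 - 25953)*333721304 = -18136*333721304 = -6052369569344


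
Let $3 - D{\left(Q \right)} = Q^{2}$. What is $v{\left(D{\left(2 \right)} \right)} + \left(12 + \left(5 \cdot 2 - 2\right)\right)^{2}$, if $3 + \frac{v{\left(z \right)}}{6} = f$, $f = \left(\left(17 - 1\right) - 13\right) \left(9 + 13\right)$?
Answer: $778$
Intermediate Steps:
$D{\left(Q \right)} = 3 - Q^{2}$
$f = 66$ ($f = \left(16 - 13\right) 22 = 3 \cdot 22 = 66$)
$v{\left(z \right)} = 378$ ($v{\left(z \right)} = -18 + 6 \cdot 66 = -18 + 396 = 378$)
$v{\left(D{\left(2 \right)} \right)} + \left(12 + \left(5 \cdot 2 - 2\right)\right)^{2} = 378 + \left(12 + \left(5 \cdot 2 - 2\right)\right)^{2} = 378 + \left(12 + \left(10 - 2\right)\right)^{2} = 378 + \left(12 + 8\right)^{2} = 378 + 20^{2} = 378 + 400 = 778$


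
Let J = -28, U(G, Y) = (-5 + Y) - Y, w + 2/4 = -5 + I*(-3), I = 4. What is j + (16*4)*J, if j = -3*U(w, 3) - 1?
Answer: -1778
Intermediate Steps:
w = -35/2 (w = -½ + (-5 + 4*(-3)) = -½ + (-5 - 12) = -½ - 17 = -35/2 ≈ -17.500)
U(G, Y) = -5
j = 14 (j = -3*(-5) - 1 = 15 - 1 = 14)
j + (16*4)*J = 14 + (16*4)*(-28) = 14 + 64*(-28) = 14 - 1792 = -1778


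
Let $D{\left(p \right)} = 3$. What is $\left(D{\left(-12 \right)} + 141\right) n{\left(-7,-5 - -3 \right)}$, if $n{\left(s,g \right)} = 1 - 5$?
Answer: $-576$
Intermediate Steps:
$n{\left(s,g \right)} = -4$ ($n{\left(s,g \right)} = 1 - 5 = -4$)
$\left(D{\left(-12 \right)} + 141\right) n{\left(-7,-5 - -3 \right)} = \left(3 + 141\right) \left(-4\right) = 144 \left(-4\right) = -576$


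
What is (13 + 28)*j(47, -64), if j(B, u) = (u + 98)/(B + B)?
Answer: 697/47 ≈ 14.830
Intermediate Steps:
j(B, u) = (98 + u)/(2*B) (j(B, u) = (98 + u)/((2*B)) = (98 + u)*(1/(2*B)) = (98 + u)/(2*B))
(13 + 28)*j(47, -64) = (13 + 28)*((1/2)*(98 - 64)/47) = 41*((1/2)*(1/47)*34) = 41*(17/47) = 697/47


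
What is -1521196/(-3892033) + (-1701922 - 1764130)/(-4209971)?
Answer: 19894179809032/16385346061043 ≈ 1.2141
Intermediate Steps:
-1521196/(-3892033) + (-1701922 - 1764130)/(-4209971) = -1521196*(-1/3892033) - 3466052*(-1/4209971) = 1521196/3892033 + 3466052/4209971 = 19894179809032/16385346061043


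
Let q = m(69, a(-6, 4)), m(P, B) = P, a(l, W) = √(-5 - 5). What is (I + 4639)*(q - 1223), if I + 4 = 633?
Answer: -6079272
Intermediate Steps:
I = 629 (I = -4 + 633 = 629)
a(l, W) = I*√10 (a(l, W) = √(-10) = I*√10)
q = 69
(I + 4639)*(q - 1223) = (629 + 4639)*(69 - 1223) = 5268*(-1154) = -6079272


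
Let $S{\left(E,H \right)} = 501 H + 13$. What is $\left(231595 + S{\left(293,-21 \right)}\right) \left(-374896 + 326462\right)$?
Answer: $-10708127758$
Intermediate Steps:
$S{\left(E,H \right)} = 13 + 501 H$
$\left(231595 + S{\left(293,-21 \right)}\right) \left(-374896 + 326462\right) = \left(231595 + \left(13 + 501 \left(-21\right)\right)\right) \left(-374896 + 326462\right) = \left(231595 + \left(13 - 10521\right)\right) \left(-48434\right) = \left(231595 - 10508\right) \left(-48434\right) = 221087 \left(-48434\right) = -10708127758$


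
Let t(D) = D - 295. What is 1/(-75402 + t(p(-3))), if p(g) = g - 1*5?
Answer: -1/75705 ≈ -1.3209e-5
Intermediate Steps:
p(g) = -5 + g (p(g) = g - 5 = -5 + g)
t(D) = -295 + D
1/(-75402 + t(p(-3))) = 1/(-75402 + (-295 + (-5 - 3))) = 1/(-75402 + (-295 - 8)) = 1/(-75402 - 303) = 1/(-75705) = -1/75705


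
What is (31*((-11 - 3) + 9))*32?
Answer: -4960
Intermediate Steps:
(31*((-11 - 3) + 9))*32 = (31*(-14 + 9))*32 = (31*(-5))*32 = -155*32 = -4960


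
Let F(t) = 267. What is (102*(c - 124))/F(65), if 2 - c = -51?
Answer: -2414/89 ≈ -27.124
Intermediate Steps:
c = 53 (c = 2 - 1*(-51) = 2 + 51 = 53)
(102*(c - 124))/F(65) = (102*(53 - 124))/267 = (102*(-71))*(1/267) = -7242*1/267 = -2414/89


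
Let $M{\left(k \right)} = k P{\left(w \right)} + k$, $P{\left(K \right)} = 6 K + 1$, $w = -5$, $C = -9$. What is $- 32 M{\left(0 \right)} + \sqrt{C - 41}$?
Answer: $5 i \sqrt{2} \approx 7.0711 i$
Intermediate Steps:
$P{\left(K \right)} = 1 + 6 K$
$M{\left(k \right)} = - 28 k$ ($M{\left(k \right)} = k \left(1 + 6 \left(-5\right)\right) + k = k \left(1 - 30\right) + k = k \left(-29\right) + k = - 29 k + k = - 28 k$)
$- 32 M{\left(0 \right)} + \sqrt{C - 41} = - 32 \left(\left(-28\right) 0\right) + \sqrt{-9 - 41} = \left(-32\right) 0 + \sqrt{-50} = 0 + 5 i \sqrt{2} = 5 i \sqrt{2}$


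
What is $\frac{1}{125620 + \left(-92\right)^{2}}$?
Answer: $\frac{1}{134084} \approx 7.458 \cdot 10^{-6}$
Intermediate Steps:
$\frac{1}{125620 + \left(-92\right)^{2}} = \frac{1}{125620 + 8464} = \frac{1}{134084}$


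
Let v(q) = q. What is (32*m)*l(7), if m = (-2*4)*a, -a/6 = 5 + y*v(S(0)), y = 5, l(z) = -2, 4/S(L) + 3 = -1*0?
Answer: 5120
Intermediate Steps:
S(L) = -4/3 (S(L) = 4/(-3 - 1*0) = 4/(-3 + 0) = 4/(-3) = 4*(-1/3) = -4/3)
a = 10 (a = -6*(5 + 5*(-4/3)) = -6*(5 - 20/3) = -6*(-5/3) = 10)
m = -80 (m = -2*4*10 = -8*10 = -80)
(32*m)*l(7) = (32*(-80))*(-2) = -2560*(-2) = 5120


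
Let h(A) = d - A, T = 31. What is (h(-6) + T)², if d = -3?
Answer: 1156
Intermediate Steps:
h(A) = -3 - A
(h(-6) + T)² = ((-3 - 1*(-6)) + 31)² = ((-3 + 6) + 31)² = (3 + 31)² = 34² = 1156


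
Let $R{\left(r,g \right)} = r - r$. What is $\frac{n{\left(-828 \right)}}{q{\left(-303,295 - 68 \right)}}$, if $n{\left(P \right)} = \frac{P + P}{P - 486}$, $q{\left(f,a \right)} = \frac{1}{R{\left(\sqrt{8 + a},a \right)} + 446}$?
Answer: $\frac{41032}{73} \approx 562.08$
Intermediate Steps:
$R{\left(r,g \right)} = 0$
$q{\left(f,a \right)} = \frac{1}{446}$ ($q{\left(f,a \right)} = \frac{1}{0 + 446} = \frac{1}{446}$)
$n{\left(P \right)} = \frac{2 P}{-486 + P}$
$\frac{n{\left(-828 \right)}}{q{\left(-303,295 - 68 \right)}} = 2 \left(-828\right) \frac{1}{-486 - 828} \frac{1}{\frac{1}{446}} = 2 \left(-828\right) \frac{1}{-1314} \cdot 446 = 2 \left(-828\right) \left(- \frac{1}{1314}\right) 446 = \frac{92}{73} \cdot 446 = \frac{41032}{73}$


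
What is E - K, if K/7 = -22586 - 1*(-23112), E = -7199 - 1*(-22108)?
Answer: 11227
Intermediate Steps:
E = 14909 (E = -7199 + 22108 = 14909)
K = 3682 (K = 7*(-22586 - 1*(-23112)) = 7*(-22586 + 23112) = 7*526 = 3682)
E - K = 14909 - 1*3682 = 14909 - 3682 = 11227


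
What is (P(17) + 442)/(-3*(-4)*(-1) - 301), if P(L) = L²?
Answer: -731/313 ≈ -2.3355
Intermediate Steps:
(P(17) + 442)/(-3*(-4)*(-1) - 301) = (17² + 442)/(-3*(-4)*(-1) - 301) = (289 + 442)/(12*(-1) - 301) = 731/(-12 - 301) = 731/(-313) = 731*(-1/313) = -731/313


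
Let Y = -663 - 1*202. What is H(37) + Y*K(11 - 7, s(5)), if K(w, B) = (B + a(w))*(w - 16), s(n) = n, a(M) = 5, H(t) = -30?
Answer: 103770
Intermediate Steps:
K(w, B) = (-16 + w)*(5 + B) (K(w, B) = (B + 5)*(w - 16) = (5 + B)*(-16 + w) = (-16 + w)*(5 + B))
Y = -865 (Y = -663 - 202 = -865)
H(37) + Y*K(11 - 7, s(5)) = -30 - 865*(-80 - 16*5 + 5*(11 - 7) + 5*(11 - 7)) = -30 - 865*(-80 - 80 + 5*4 + 5*4) = -30 - 865*(-80 - 80 + 20 + 20) = -30 - 865*(-120) = -30 + 103800 = 103770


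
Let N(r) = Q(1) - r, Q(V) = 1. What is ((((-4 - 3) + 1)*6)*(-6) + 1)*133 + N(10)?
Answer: 28852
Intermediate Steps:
N(r) = 1 - r
((((-4 - 3) + 1)*6)*(-6) + 1)*133 + N(10) = ((((-4 - 3) + 1)*6)*(-6) + 1)*133 + (1 - 1*10) = (((-7 + 1)*6)*(-6) + 1)*133 + (1 - 10) = (-6*6*(-6) + 1)*133 - 9 = (-36*(-6) + 1)*133 - 9 = (216 + 1)*133 - 9 = 217*133 - 9 = 28861 - 9 = 28852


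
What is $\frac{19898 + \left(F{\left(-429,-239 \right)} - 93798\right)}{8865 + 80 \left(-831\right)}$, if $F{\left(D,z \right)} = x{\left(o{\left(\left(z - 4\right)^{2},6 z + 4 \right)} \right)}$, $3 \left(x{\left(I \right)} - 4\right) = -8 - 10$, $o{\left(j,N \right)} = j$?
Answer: $\frac{24634}{19205} \approx 1.2827$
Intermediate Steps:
$x{\left(I \right)} = -2$ ($x{\left(I \right)} = 4 + \frac{-8 - 10}{3} = 4 + \frac{1}{3} \left(-18\right) = 4 - 6 = -2$)
$F{\left(D,z \right)} = -2$
$\frac{19898 + \left(F{\left(-429,-239 \right)} - 93798\right)}{8865 + 80 \left(-831\right)} = \frac{19898 - 93800}{8865 + 80 \left(-831\right)} = \frac{19898 - 93800}{8865 - 66480} = - \frac{73902}{-57615} = \left(-73902\right) \left(- \frac{1}{57615}\right) = \frac{24634}{19205}$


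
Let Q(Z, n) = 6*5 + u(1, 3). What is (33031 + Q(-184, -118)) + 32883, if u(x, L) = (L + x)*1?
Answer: 65948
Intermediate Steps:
u(x, L) = L + x
Q(Z, n) = 34 (Q(Z, n) = 6*5 + (3 + 1) = 30 + 4 = 34)
(33031 + Q(-184, -118)) + 32883 = (33031 + 34) + 32883 = 33065 + 32883 = 65948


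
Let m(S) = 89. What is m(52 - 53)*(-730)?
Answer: -64970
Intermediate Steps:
m(52 - 53)*(-730) = 89*(-730) = -64970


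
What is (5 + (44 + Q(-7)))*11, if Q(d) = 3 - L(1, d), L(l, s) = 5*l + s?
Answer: 594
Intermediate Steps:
L(l, s) = s + 5*l
Q(d) = -2 - d (Q(d) = 3 - (d + 5*1) = 3 - (d + 5) = 3 - (5 + d) = 3 + (-5 - d) = -2 - d)
(5 + (44 + Q(-7)))*11 = (5 + (44 + (-2 - 1*(-7))))*11 = (5 + (44 + (-2 + 7)))*11 = (5 + (44 + 5))*11 = (5 + 49)*11 = 54*11 = 594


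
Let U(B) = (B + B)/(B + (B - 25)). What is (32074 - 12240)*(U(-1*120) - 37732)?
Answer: -39663001832/53 ≈ -7.4836e+8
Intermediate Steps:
U(B) = 2*B/(-25 + 2*B) (U(B) = (2*B)/(B + (-25 + B)) = (2*B)/(-25 + 2*B) = 2*B/(-25 + 2*B))
(32074 - 12240)*(U(-1*120) - 37732) = (32074 - 12240)*(2*(-1*120)/(-25 + 2*(-1*120)) - 37732) = 19834*(2*(-120)/(-25 + 2*(-120)) - 37732) = 19834*(2*(-120)/(-25 - 240) - 37732) = 19834*(2*(-120)/(-265) - 37732) = 19834*(2*(-120)*(-1/265) - 37732) = 19834*(48/53 - 37732) = 19834*(-1999748/53) = -39663001832/53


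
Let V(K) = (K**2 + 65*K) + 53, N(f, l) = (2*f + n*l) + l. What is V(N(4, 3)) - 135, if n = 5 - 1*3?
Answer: 1312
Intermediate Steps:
n = 2 (n = 5 - 3 = 2)
N(f, l) = 2*f + 3*l (N(f, l) = (2*f + 2*l) + l = 2*f + 3*l)
V(K) = 53 + K**2 + 65*K
V(N(4, 3)) - 135 = (53 + (2*4 + 3*3)**2 + 65*(2*4 + 3*3)) - 135 = (53 + (8 + 9)**2 + 65*(8 + 9)) - 135 = (53 + 17**2 + 65*17) - 135 = (53 + 289 + 1105) - 135 = 1447 - 135 = 1312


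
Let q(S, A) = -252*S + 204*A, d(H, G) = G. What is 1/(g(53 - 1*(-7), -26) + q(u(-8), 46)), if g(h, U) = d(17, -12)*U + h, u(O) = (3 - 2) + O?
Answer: 1/11520 ≈ 8.6806e-5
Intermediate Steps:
u(O) = 1 + O
g(h, U) = h - 12*U (g(h, U) = -12*U + h = h - 12*U)
1/(g(53 - 1*(-7), -26) + q(u(-8), 46)) = 1/(((53 - 1*(-7)) - 12*(-26)) + (-252*(1 - 8) + 204*46)) = 1/(((53 + 7) + 312) + (-252*(-7) + 9384)) = 1/((60 + 312) + (1764 + 9384)) = 1/(372 + 11148) = 1/11520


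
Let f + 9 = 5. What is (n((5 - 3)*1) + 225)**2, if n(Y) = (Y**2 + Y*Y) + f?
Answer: 52441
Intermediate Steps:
f = -4 (f = -9 + 5 = -4)
n(Y) = -4 + 2*Y**2 (n(Y) = (Y**2 + Y*Y) - 4 = (Y**2 + Y**2) - 4 = 2*Y**2 - 4 = -4 + 2*Y**2)
(n((5 - 3)*1) + 225)**2 = ((-4 + 2*((5 - 3)*1)**2) + 225)**2 = ((-4 + 2*(2*1)**2) + 225)**2 = ((-4 + 2*2**2) + 225)**2 = ((-4 + 2*4) + 225)**2 = ((-4 + 8) + 225)**2 = (4 + 225)**2 = 229**2 = 52441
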